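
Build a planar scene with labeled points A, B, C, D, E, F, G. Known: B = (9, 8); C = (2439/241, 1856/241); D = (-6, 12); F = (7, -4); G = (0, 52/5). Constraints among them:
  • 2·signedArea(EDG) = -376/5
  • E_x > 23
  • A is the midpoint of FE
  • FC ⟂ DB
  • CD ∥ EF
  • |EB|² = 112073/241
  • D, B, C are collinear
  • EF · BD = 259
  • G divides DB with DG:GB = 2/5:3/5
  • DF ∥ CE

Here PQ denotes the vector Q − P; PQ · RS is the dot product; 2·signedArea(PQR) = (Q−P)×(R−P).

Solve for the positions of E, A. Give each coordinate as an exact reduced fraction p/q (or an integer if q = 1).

A = (7259/482, -1482/241)
E = (5572/241, -2000/241)

1. E_x = 5572/241  [CD ∥ EF ∩ DF ∥ CE]
2. E_y = -2000/241  [CD ∥ EF ∩ DF ∥ CE]
   → E = (5572/241, -2000/241)
3. A_x = 7259/482  [A is the midpoint of FE]
4. A_y = -1482/241  [A is the midpoint of FE]
   → A = (7259/482, -1482/241)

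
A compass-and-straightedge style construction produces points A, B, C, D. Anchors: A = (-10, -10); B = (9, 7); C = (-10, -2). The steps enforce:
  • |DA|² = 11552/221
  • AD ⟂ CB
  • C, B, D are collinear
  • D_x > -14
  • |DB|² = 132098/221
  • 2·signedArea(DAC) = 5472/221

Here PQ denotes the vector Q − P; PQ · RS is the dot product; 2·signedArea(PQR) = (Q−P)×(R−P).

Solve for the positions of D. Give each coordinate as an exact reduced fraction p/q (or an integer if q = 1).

D = (-2894/221, -766/221)

1. D_x = -2894/221  [C, B, D are collinear ∩ AD ⟂ CB]
2. D_y = -766/221  [C, B, D are collinear ∩ AD ⟂ CB]
   → D = (-2894/221, -766/221)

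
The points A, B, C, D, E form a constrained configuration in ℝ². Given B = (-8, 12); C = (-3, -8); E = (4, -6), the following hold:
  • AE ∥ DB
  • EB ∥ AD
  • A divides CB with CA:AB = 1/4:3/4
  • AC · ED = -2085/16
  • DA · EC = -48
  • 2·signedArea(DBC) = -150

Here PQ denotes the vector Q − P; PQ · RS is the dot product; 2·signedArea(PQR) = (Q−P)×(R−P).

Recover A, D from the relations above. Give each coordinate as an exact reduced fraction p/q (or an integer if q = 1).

A = (-17/4, -3)
D = (-65/4, 15)

1. A_x = -17/4  [A divides CB with CA:AB = 1/4:3/4]
2. A_y = -3  [A divides CB with CA:AB = 1/4:3/4]
   → A = (-17/4, -3)
3. D_x = -65/4  [AE ∥ DB ∩ EB ∥ AD]
4. D_y = 15  [AE ∥ DB ∩ EB ∥ AD]
   → D = (-65/4, 15)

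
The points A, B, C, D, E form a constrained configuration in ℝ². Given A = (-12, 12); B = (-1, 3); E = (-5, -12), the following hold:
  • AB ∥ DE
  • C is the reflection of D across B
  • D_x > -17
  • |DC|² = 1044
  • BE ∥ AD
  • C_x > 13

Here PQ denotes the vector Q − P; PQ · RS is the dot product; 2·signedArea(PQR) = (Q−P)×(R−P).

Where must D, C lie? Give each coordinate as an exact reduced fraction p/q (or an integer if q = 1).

1. D_x = -16  [AB ∥ DE ∩ BE ∥ AD]
2. D_y = -3  [AB ∥ DE ∩ BE ∥ AD]
   → D = (-16, -3)
3. C_x = 14  [C is the reflection of D across B]
4. C_y = 9  [C is the reflection of D across B]
   → C = (14, 9)

C = (14, 9)
D = (-16, -3)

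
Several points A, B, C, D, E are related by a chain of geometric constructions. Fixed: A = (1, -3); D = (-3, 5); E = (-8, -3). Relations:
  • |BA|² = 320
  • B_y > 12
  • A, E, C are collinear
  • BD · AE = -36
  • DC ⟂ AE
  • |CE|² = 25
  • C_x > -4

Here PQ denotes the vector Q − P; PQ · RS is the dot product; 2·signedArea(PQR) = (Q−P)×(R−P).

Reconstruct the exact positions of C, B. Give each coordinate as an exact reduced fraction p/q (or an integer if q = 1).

B = (-7, 13)
C = (-3, -3)

1. C_x = -3  [A, E, C are collinear ∩ DC ⟂ AE]
2. C_y = -3  [A, E, C are collinear ∩ DC ⟂ AE]
   → C = (-3, -3)
3. B_x = -7  [BD · AE = -36]
4. B_y = 13  [|BA|² = 320]
   → B = (-7, 13)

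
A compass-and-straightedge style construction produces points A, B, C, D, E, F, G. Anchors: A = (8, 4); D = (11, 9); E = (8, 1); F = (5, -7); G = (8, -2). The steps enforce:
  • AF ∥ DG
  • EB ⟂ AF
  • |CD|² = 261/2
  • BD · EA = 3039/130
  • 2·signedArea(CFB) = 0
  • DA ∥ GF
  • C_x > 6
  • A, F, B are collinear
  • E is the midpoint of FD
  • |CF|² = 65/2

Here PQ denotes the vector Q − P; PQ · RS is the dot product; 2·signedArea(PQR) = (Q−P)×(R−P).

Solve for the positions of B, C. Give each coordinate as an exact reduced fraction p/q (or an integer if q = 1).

1. B_x = 941/130  [A, F, B are collinear ∩ EB ⟂ AF]
2. B_y = 157/130  [A, F, B are collinear ∩ EB ⟂ AF]
   → B = (941/130, 157/130)
3. C_x = 13/2  [line -1067/130·x + 291/130·y + 3686/65 = 0 ∩ |CF|² = 65/2]
4. C_y = -3/2  [line -1067/130·x + 291/130·y + 3686/65 = 0 ∩ |CF|² = 65/2]
   → C = (13/2, -3/2)

B = (941/130, 157/130)
C = (13/2, -3/2)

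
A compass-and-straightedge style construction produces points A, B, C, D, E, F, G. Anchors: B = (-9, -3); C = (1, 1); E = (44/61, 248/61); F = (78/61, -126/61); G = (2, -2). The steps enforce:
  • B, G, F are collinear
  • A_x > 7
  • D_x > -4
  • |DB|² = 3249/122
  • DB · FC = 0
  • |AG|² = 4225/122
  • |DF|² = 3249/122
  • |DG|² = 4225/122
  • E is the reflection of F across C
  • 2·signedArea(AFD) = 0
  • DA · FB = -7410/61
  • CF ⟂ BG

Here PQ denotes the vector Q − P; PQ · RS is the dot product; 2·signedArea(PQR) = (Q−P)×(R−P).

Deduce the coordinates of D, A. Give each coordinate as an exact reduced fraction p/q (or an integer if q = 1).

1. D_x = -471/122  [line 17/61·x + -187/61·y + -408/61 = 0 ∩ |DB|² = 3249/122]
2. D_y = -309/122  [line 17/61·x + -187/61·y + -408/61 = 0 ∩ |DB|² = 3249/122]
   → D = (-471/122, -309/122)
3. A_x = 959/122  [2·signedArea(AFD) = 0 ∩ DA · FB = -7410/61]
4. A_y = -179/122  [2·signedArea(AFD) = 0 ∩ DA · FB = -7410/61]
   → A = (959/122, -179/122)

A = (959/122, -179/122)
D = (-471/122, -309/122)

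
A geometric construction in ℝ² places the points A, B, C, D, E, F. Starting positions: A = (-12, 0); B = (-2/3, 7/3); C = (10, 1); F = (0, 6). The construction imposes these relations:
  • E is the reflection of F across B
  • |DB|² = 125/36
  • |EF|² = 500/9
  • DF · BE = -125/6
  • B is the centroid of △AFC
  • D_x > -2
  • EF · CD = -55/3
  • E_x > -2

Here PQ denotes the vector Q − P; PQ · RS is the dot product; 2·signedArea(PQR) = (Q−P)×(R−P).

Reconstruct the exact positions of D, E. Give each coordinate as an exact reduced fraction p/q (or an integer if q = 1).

D = (-1, 1/2)
E = (-4/3, -4/3)

1. E_x = -4/3  [E is the reflection of F across B]
2. E_y = -4/3  [E is the reflection of F across B]
   → E = (-4/3, -4/3)
3. D_x = -1  [line 2/3·x + 11/3·y + -7/6 = 0 ∩ |DB|² = 125/36]
4. D_y = 1/2  [line 2/3·x + 11/3·y + -7/6 = 0 ∩ |DB|² = 125/36]
   → D = (-1, 1/2)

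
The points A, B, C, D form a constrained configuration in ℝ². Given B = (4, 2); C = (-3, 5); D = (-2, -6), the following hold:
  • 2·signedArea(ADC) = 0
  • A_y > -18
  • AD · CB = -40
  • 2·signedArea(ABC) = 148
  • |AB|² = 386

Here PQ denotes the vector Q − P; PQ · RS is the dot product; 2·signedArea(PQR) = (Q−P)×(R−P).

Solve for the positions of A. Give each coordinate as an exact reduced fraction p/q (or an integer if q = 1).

A = (-1, -17)

1. A_x = -1  [2·signedArea(ADC) = 0 ∩ 2·signedArea(ABC) = 148]
2. A_y = -17  [2·signedArea(ADC) = 0 ∩ 2·signedArea(ABC) = 148]
   → A = (-1, -17)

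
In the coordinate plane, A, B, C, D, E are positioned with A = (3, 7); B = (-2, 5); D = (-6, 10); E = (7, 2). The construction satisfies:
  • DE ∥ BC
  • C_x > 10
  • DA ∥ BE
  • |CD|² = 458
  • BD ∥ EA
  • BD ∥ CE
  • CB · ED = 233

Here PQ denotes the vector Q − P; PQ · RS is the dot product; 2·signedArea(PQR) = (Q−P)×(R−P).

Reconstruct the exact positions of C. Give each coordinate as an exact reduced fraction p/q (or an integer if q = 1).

C = (11, -3)

1. C_x = 11  [BD ∥ CE ∩ DE ∥ BC]
2. C_y = -3  [BD ∥ CE ∩ DE ∥ BC]
   → C = (11, -3)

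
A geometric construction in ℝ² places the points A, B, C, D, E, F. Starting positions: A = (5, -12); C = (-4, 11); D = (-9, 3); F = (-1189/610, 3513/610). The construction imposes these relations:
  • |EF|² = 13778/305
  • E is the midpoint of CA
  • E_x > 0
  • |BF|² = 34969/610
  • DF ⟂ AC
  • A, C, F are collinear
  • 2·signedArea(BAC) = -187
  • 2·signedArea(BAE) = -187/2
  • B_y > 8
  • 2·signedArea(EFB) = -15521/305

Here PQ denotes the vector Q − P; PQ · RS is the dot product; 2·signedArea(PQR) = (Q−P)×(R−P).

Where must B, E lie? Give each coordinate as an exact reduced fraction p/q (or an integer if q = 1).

1. B_x = 1556/305  [line -23·x + -9·y + 194 = 0 ∩ |BF|² = 34969/610]
2. B_y = 2598/305  [line -23·x + -9·y + 194 = 0 ∩ |BF|² = 34969/610]
   → B = (1556/305, 2598/305)
3. E_x = 1/2  [2·signedArea(BAE) = -187/2 ∩ E is the midpoint of CA]
4. E_y = -1/2  [2·signedArea(BAE) = -187/2 ∩ E is the midpoint of CA]
   → E = (1/2, -1/2)

B = (1556/305, 2598/305)
E = (1/2, -1/2)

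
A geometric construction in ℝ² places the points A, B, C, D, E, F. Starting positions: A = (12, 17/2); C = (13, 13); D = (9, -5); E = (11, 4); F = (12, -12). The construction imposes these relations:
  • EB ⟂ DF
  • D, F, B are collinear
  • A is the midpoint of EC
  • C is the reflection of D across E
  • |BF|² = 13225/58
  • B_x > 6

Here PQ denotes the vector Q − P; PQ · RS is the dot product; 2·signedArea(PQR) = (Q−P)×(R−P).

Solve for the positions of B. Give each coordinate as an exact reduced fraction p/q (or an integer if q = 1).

B = (351/58, 109/58)

1. B_x = 351/58  [D, F, B are collinear ∩ EB ⟂ DF]
2. B_y = 109/58  [D, F, B are collinear ∩ EB ⟂ DF]
   → B = (351/58, 109/58)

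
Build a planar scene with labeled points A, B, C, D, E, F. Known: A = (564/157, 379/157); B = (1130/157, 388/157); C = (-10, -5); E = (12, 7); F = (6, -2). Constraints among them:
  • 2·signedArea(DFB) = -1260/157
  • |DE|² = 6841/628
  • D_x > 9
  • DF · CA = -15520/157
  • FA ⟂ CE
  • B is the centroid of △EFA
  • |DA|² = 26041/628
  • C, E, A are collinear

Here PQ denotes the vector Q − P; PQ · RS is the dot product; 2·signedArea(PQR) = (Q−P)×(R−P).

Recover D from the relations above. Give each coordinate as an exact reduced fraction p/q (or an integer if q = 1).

1. D_x = 1507/157  [DF · CA = -15520/157 ∩ 2·signedArea(DFB) = -1260/157]
2. D_y = 1487/314  [DF · CA = -15520/157 ∩ 2·signedArea(DFB) = -1260/157]
   → D = (1507/157, 1487/314)

D = (1507/157, 1487/314)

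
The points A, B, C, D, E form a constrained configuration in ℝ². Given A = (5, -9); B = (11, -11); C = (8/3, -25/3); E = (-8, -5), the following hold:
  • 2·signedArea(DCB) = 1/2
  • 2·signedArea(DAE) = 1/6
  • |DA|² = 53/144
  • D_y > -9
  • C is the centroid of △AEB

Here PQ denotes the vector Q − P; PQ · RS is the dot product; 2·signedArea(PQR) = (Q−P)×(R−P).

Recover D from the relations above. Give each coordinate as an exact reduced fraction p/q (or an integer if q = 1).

1. D_x = 53/12  [2·signedArea(DCB) = 1/2 ∩ 2·signedArea(DAE) = 1/6]
2. D_y = -53/6  [2·signedArea(DCB) = 1/2 ∩ 2·signedArea(DAE) = 1/6]
   → D = (53/12, -53/6)

D = (53/12, -53/6)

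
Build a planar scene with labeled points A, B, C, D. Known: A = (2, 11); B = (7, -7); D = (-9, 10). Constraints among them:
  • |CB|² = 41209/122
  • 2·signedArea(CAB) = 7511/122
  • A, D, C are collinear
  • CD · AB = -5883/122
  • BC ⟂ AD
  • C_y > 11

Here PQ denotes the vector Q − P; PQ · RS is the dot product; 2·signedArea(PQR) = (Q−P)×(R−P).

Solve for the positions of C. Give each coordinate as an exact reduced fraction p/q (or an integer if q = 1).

C = (651/122, 1379/122)

1. C_x = 651/122  [A, D, C are collinear ∩ BC ⟂ AD]
2. C_y = 1379/122  [A, D, C are collinear ∩ BC ⟂ AD]
   → C = (651/122, 1379/122)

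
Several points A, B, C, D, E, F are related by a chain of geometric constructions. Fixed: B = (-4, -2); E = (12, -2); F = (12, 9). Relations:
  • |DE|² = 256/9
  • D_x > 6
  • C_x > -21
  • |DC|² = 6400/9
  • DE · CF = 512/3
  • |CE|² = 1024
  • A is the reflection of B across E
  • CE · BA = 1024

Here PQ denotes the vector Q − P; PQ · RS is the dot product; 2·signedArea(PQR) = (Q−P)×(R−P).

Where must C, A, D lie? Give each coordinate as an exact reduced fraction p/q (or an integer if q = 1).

1. A_x = 28  [A is the reflection of B across E]
2. A_y = -2  [A is the reflection of B across E]
   → A = (28, -2)
3. C_x = -20  [CE · BA = 1024]
4. C_y = -2  [|CE|² = 1024]
   → C = (-20, -2)
5. D_x = 20/3  [line -32·x + -11·y + 574/3 = 0 ∩ |DC|² = 6400/9]
6. D_y = -2  [line -32·x + -11·y + 574/3 = 0 ∩ |DC|² = 6400/9]
   → D = (20/3, -2)

A = (28, -2)
C = (-20, -2)
D = (20/3, -2)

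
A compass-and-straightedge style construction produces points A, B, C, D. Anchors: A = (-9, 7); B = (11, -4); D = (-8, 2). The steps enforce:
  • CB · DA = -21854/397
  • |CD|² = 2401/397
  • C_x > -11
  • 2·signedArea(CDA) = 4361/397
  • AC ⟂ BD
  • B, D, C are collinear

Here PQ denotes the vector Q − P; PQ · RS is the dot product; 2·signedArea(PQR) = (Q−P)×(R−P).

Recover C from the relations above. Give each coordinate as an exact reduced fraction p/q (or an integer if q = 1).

1. C_x = -4107/397  [B, D, C are collinear ∩ AC ⟂ BD]
2. C_y = 1088/397  [B, D, C are collinear ∩ AC ⟂ BD]
   → C = (-4107/397, 1088/397)

C = (-4107/397, 1088/397)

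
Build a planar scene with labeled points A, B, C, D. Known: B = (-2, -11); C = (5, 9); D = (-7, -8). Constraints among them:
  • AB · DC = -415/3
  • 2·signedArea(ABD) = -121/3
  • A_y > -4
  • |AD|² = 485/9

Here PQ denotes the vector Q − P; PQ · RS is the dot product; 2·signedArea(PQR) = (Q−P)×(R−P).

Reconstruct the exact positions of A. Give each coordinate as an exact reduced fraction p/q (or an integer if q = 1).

A = (-4/3, -10/3)

1. A_x = -4/3  [AB · DC = -415/3 ∩ 2·signedArea(ABD) = -121/3]
2. A_y = -10/3  [AB · DC = -415/3 ∩ 2·signedArea(ABD) = -121/3]
   → A = (-4/3, -10/3)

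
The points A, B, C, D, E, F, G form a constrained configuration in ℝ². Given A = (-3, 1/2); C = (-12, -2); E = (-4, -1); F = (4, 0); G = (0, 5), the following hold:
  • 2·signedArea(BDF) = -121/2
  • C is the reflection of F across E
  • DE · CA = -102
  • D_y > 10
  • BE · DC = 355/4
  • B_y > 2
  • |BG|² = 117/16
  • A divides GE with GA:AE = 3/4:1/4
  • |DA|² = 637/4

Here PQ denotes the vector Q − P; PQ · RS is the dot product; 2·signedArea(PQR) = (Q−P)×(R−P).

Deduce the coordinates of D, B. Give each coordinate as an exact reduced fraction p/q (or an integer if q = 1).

1. D_x = 4  [line -9·x + -5/2·y + 127/2 = 0 ∩ |DA|² = 637/4]
2. D_y = 11  [line -9·x + -5/2·y + 127/2 = 0 ∩ |DA|² = 637/4]
   → D = (4, 11)
3. B_x = -3/2  [2·signedArea(BDF) = -121/2 ∩ BE · DC = 355/4]
4. B_y = 11/4  [2·signedArea(BDF) = -121/2 ∩ BE · DC = 355/4]
   → B = (-3/2, 11/4)

B = (-3/2, 11/4)
D = (4, 11)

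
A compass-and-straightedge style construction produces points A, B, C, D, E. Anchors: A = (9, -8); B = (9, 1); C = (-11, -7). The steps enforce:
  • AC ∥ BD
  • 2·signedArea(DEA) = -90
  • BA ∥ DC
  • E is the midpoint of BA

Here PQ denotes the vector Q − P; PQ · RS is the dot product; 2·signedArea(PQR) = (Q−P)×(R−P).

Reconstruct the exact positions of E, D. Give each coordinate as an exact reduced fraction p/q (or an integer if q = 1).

D = (-11, 2)
E = (9, -7/2)

1. E_x = 9  [E is the midpoint of BA]
2. E_y = -7/2  [E is the midpoint of BA]
   → E = (9, -7/2)
3. D_x = -11  [BA ∥ DC ∩ AC ∥ BD]
4. D_y = 2  [BA ∥ DC ∩ AC ∥ BD]
   → D = (-11, 2)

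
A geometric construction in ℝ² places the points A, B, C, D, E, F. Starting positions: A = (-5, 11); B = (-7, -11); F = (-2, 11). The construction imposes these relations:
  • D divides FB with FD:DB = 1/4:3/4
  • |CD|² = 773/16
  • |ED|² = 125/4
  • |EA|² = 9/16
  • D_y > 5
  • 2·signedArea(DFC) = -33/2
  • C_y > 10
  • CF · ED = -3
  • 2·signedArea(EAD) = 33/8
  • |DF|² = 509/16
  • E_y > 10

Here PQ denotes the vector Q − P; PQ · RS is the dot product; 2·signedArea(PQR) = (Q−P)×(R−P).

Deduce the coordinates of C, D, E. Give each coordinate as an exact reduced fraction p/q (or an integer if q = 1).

C = (1, 11)
D = (-13/4, 11/2)
E = (-17/4, 11)

1. D_x = -13/4  [D divides FB with FD:DB = 1/4:3/4]
2. D_y = 11/2  [D divides FB with FD:DB = 1/4:3/4]
   → D = (-13/4, 11/2)
3. E_x = -17/4  [line 11/2·x + 7/4·y + 33/8 = 0 ∩ |ED|² = 125/4]
4. E_y = 11  [line 11/2·x + 7/4·y + 33/8 = 0 ∩ |ED|² = 125/4]
   → E = (-17/4, 11)
5. C_x = 1  [CF · ED = -3 ∩ 2·signedArea(DFC) = -33/2]
6. C_y = 11  [CF · ED = -3 ∩ 2·signedArea(DFC) = -33/2]
   → C = (1, 11)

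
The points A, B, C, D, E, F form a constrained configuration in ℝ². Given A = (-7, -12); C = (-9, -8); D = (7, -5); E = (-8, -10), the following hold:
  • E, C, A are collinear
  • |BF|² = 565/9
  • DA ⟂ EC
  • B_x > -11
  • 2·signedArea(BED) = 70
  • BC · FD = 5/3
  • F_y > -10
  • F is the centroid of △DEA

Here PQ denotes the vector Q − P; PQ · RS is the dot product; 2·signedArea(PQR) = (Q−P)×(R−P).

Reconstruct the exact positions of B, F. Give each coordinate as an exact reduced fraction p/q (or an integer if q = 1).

B = (-10, -6)
F = (-8/3, -9)

1. F_x = -8/3  [F is the centroid of △DEA]
2. F_y = -9  [F is the centroid of △DEA]
   → F = (-8/3, -9)
3. B_x = -10  [2·signedArea(BED) = 70 ∩ BC · FD = 5/3]
4. B_y = -6  [2·signedArea(BED) = 70 ∩ BC · FD = 5/3]
   → B = (-10, -6)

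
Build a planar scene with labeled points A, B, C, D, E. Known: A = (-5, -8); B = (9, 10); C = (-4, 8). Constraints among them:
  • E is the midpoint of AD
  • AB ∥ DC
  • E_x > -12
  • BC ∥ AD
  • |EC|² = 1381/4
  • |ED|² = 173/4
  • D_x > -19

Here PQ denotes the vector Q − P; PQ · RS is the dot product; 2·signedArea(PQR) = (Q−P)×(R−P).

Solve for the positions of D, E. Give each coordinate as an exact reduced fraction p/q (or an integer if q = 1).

1. D_x = -18  [AB ∥ DC ∩ BC ∥ AD]
2. D_y = -10  [AB ∥ DC ∩ BC ∥ AD]
   → D = (-18, -10)
3. E_x = -23/2  [E is the midpoint of AD]
4. E_y = -9  [E is the midpoint of AD]
   → E = (-23/2, -9)

D = (-18, -10)
E = (-23/2, -9)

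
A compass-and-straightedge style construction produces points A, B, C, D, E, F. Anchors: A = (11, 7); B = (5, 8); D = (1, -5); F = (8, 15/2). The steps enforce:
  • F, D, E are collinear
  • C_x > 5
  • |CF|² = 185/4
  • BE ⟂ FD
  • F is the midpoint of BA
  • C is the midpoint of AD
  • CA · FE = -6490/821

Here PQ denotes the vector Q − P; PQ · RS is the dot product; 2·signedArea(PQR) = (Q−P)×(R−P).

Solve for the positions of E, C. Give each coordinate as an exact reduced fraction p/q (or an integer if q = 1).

C = (6, 1)
E = (6155/821, 5420/821)

1. E_x = 6155/821  [F, D, E are collinear ∩ BE ⟂ FD]
2. E_y = 5420/821  [F, D, E are collinear ∩ BE ⟂ FD]
   → E = (6155/821, 5420/821)
3. C_x = 6  [C is the midpoint of AD]
4. C_y = 1  [C is the midpoint of AD]
   → C = (6, 1)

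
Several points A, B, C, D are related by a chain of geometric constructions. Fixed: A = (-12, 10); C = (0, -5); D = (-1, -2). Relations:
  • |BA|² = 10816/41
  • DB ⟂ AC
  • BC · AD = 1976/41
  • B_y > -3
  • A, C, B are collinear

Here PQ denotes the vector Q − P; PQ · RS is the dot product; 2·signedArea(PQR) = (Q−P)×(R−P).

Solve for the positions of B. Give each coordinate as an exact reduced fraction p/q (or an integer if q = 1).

1. B_x = -76/41  [A, C, B are collinear ∩ DB ⟂ AC]
2. B_y = -110/41  [A, C, B are collinear ∩ DB ⟂ AC]
   → B = (-76/41, -110/41)

B = (-76/41, -110/41)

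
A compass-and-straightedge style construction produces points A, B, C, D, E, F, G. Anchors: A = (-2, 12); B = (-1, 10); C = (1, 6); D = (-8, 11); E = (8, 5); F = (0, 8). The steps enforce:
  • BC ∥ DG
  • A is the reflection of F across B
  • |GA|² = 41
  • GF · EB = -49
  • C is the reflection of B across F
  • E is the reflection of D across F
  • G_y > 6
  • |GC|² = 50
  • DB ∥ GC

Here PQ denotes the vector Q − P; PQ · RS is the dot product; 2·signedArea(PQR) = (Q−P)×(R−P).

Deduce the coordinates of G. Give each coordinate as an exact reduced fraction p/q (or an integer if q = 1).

1. G_x = -6  [DB ∥ GC ∩ BC ∥ DG]
2. G_y = 7  [DB ∥ GC ∩ BC ∥ DG]
   → G = (-6, 7)

G = (-6, 7)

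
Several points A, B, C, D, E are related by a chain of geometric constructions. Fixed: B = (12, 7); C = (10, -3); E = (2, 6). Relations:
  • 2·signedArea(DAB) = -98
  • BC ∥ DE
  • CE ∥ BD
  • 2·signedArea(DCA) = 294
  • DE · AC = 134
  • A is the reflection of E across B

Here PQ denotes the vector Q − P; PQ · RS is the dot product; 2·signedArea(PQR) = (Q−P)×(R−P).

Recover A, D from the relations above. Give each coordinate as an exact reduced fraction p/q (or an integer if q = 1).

1. A_x = 22  [A is the reflection of E across B]
2. A_y = 8  [A is the reflection of E across B]
   → A = (22, 8)
3. D_x = 4  [BC ∥ DE ∩ CE ∥ BD]
4. D_y = 16  [BC ∥ DE ∩ CE ∥ BD]
   → D = (4, 16)

A = (22, 8)
D = (4, 16)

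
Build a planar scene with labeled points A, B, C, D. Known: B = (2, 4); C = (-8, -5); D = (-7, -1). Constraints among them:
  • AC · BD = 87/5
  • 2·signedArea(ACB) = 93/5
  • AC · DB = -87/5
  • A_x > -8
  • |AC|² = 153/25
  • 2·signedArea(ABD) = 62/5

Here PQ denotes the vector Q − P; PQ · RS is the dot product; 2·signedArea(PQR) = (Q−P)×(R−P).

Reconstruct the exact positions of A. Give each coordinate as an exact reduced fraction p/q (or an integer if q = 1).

1. A_x = -37/5  [AC · BD = 87/5 ∩ 2·signedArea(ACB) = 93/5]
2. A_y = -13/5  [AC · BD = 87/5 ∩ 2·signedArea(ACB) = 93/5]
   → A = (-37/5, -13/5)

A = (-37/5, -13/5)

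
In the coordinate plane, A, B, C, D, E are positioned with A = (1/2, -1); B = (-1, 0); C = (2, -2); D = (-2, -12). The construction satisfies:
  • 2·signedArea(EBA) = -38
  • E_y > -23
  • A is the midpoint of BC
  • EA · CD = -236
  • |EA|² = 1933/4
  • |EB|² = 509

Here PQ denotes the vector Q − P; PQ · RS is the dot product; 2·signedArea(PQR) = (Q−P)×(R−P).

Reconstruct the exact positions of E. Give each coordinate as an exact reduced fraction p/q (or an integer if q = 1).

E = (-6, -22)

1. E_x = -6  [2·signedArea(EBA) = -38 ∩ EA · CD = -236]
2. E_y = -22  [2·signedArea(EBA) = -38 ∩ EA · CD = -236]
   → E = (-6, -22)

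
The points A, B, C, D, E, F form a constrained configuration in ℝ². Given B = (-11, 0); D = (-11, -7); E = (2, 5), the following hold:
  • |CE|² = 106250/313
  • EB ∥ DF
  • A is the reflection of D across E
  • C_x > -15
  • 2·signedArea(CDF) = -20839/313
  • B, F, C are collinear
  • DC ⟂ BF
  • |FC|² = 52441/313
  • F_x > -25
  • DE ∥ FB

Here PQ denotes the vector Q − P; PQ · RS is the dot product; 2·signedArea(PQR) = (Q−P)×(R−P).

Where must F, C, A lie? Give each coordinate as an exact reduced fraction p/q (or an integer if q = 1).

A = (15, 17)
C = (-4535/313, -1008/313)
F = (-24, -12)

1. F_x = -24  [DE ∥ FB ∩ EB ∥ DF]
2. F_y = -12  [DE ∥ FB ∩ EB ∥ DF]
   → F = (-24, -12)
3. C_x = -4535/313  [B, F, C are collinear ∩ DC ⟂ BF]
4. C_y = -1008/313  [B, F, C are collinear ∩ DC ⟂ BF]
   → C = (-4535/313, -1008/313)
5. A_x = 15  [A is the reflection of D across E]
6. A_y = 17  [A is the reflection of D across E]
   → A = (15, 17)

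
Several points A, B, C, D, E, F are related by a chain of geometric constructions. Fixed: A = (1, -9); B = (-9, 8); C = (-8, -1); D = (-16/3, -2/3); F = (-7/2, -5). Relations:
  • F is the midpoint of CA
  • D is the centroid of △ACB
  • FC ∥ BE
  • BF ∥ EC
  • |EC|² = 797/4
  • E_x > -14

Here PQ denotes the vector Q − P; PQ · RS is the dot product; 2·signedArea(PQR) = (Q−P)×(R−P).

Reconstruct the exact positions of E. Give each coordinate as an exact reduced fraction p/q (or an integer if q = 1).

E = (-27/2, 12)

1. E_x = -27/2  [BF ∥ EC ∩ FC ∥ BE]
2. E_y = 12  [BF ∥ EC ∩ FC ∥ BE]
   → E = (-27/2, 12)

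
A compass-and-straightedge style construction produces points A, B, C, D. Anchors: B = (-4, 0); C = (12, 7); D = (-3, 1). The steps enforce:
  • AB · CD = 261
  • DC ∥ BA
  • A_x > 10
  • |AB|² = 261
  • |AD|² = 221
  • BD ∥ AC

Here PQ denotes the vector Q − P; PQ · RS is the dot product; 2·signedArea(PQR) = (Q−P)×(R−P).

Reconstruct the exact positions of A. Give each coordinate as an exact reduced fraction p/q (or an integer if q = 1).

A = (11, 6)

1. A_x = 11  [BD ∥ AC ∩ DC ∥ BA]
2. A_y = 6  [BD ∥ AC ∩ DC ∥ BA]
   → A = (11, 6)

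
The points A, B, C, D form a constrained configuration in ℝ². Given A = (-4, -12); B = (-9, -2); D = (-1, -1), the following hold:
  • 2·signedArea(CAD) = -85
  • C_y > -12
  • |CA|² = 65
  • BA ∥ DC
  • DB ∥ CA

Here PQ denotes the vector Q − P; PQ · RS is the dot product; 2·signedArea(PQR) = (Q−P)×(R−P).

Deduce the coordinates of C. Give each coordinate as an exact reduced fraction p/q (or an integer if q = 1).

1. C_x = 4  [DB ∥ CA ∩ BA ∥ DC]
2. C_y = -11  [DB ∥ CA ∩ BA ∥ DC]
   → C = (4, -11)

C = (4, -11)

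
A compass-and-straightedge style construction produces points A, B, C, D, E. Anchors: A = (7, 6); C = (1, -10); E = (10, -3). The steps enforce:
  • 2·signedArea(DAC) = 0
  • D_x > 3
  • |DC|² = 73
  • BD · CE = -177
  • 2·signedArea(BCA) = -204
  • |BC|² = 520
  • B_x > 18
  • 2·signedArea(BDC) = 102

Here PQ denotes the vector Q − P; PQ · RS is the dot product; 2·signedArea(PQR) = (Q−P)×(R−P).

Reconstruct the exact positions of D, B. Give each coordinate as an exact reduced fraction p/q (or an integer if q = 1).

1. D_x = 4  [line 16·x + -6·y + -76 = 0 ∩ |DC|² = 73]
2. D_y = -2  [line 16·x + -6·y + -76 = 0 ∩ |DC|² = 73]
   → D = (4, -2)
3. B_x = 19  [2·signedArea(BCA) = -204 ∩ BD · CE = -177]
4. B_y = 4  [2·signedArea(BCA) = -204 ∩ BD · CE = -177]
   → B = (19, 4)

B = (19, 4)
D = (4, -2)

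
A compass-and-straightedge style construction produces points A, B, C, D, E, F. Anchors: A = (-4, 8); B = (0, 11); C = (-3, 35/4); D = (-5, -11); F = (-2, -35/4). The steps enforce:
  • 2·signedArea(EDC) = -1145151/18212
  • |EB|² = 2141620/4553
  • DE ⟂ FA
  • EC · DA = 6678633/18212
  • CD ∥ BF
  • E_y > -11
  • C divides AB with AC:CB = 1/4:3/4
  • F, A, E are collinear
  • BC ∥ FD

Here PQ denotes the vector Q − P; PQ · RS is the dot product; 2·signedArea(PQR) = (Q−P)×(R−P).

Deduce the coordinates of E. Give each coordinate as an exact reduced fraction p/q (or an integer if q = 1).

1. E_x = -8092/4553  [F, A, E are collinear ∩ DE ⟂ FA]
2. E_y = -48331/4553  [F, A, E are collinear ∩ DE ⟂ FA]
   → E = (-8092/4553, -48331/4553)

E = (-8092/4553, -48331/4553)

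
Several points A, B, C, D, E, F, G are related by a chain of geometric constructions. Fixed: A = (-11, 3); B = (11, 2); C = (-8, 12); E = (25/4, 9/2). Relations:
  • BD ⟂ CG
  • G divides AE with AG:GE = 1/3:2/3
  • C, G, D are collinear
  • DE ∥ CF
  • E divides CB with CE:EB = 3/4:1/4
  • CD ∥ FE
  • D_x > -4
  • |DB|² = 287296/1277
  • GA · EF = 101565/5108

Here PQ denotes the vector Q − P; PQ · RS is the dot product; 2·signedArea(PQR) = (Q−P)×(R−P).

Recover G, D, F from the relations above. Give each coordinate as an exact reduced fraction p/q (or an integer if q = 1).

D = (-4177/1277, -3342/1277)
F = (7769/5108, 48825/2554)
G = (-21/4, 7/2)

1. G_x = -21/4  [G divides AE with AG:GE = 1/3:2/3]
2. G_y = 7/2  [G divides AE with AG:GE = 1/3:2/3]
   → G = (-21/4, 7/2)
3. D_x = -4177/1277  [C, G, D are collinear ∩ BD ⟂ CG]
4. D_y = -3342/1277  [C, G, D are collinear ∩ BD ⟂ CG]
   → D = (-4177/1277, -3342/1277)
5. F_x = 7769/5108  [CD ∥ FE ∩ DE ∥ CF]
6. F_y = 48825/2554  [CD ∥ FE ∩ DE ∥ CF]
   → F = (7769/5108, 48825/2554)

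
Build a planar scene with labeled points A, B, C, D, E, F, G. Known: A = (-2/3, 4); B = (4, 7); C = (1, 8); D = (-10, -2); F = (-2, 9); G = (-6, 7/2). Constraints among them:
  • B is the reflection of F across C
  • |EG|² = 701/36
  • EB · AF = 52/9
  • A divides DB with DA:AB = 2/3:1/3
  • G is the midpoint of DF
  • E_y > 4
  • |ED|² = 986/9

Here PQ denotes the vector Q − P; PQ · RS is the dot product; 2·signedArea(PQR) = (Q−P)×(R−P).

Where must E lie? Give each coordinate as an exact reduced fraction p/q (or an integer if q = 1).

E = (-5/3, 13/3)

1. E_x = -5/3  [line 4/3·x + -5·y + 215/9 = 0 ∩ |ED|² = 986/9]
2. E_y = 13/3  [line 4/3·x + -5·y + 215/9 = 0 ∩ |ED|² = 986/9]
   → E = (-5/3, 13/3)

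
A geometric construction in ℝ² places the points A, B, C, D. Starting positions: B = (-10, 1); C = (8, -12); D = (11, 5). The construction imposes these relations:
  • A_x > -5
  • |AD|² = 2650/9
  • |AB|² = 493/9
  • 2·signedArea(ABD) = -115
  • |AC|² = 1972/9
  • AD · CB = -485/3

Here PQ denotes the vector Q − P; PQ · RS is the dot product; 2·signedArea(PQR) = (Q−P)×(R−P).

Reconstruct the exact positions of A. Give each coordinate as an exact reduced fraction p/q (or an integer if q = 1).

1. A_x = -4  [2·signedArea(ABD) = -115 ∩ AD · CB = -485/3]
2. A_y = -10/3  [2·signedArea(ABD) = -115 ∩ AD · CB = -485/3]
   → A = (-4, -10/3)

A = (-4, -10/3)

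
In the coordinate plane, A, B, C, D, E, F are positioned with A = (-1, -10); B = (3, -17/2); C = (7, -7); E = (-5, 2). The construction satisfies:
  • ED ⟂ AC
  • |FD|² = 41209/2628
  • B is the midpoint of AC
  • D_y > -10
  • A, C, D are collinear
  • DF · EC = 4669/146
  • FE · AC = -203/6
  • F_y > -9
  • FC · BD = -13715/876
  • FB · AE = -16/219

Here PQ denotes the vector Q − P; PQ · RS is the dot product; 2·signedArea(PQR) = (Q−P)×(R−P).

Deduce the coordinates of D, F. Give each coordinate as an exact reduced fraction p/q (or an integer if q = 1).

1. D_x = -41/73  [A, C, D are collinear ∩ ED ⟂ AC]
2. D_y = -718/73  [A, C, D are collinear ∩ ED ⟂ AC]
   → D = (-41/73, -718/73)
3. F_x = 689/219  [FC · BD = -13715/876 ∩ FB · AE = -16/219]
4. F_y = -1233/146  [FC · BD = -13715/876 ∩ FB · AE = -16/219]
   → F = (689/219, -1233/146)

D = (-41/73, -718/73)
F = (689/219, -1233/146)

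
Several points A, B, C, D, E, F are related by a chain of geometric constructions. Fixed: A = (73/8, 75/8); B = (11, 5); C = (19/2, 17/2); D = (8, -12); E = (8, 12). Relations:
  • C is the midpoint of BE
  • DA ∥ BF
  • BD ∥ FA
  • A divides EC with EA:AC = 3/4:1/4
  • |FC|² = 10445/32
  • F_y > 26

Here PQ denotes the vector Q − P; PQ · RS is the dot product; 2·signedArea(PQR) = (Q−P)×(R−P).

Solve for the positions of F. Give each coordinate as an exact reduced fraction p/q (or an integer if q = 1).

1. F_x = 97/8  [BD ∥ FA ∩ DA ∥ BF]
2. F_y = 211/8  [BD ∥ FA ∩ DA ∥ BF]
   → F = (97/8, 211/8)

F = (97/8, 211/8)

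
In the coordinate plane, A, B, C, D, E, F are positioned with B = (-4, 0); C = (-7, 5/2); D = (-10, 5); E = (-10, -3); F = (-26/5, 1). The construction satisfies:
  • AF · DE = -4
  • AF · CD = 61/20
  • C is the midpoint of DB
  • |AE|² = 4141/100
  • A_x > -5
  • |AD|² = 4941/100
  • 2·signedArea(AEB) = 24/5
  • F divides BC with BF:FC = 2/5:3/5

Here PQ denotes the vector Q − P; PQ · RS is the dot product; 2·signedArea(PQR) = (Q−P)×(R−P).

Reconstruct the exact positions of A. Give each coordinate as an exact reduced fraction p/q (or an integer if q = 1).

A = (-23/5, 1/2)

1. A_x = -23/5  [AF · CD = 61/20 ∩ 2·signedArea(AEB) = 24/5]
2. A_y = 1/2  [AF · CD = 61/20 ∩ 2·signedArea(AEB) = 24/5]
   → A = (-23/5, 1/2)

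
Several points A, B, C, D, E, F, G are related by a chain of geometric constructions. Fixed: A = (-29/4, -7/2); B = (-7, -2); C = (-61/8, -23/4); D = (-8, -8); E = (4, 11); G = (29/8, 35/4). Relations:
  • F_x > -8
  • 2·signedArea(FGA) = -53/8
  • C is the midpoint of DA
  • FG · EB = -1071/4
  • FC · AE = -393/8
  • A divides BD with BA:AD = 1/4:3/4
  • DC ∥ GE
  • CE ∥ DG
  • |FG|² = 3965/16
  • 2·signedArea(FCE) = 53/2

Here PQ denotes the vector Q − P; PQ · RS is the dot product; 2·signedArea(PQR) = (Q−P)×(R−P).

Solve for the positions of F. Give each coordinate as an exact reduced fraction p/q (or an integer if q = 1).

F = (-57/8, -11/4)

1. F_x = -57/8  [2·signedArea(FGA) = -53/8 ∩ FC · AE = -393/8]
2. F_y = -11/4  [2·signedArea(FGA) = -53/8 ∩ FC · AE = -393/8]
   → F = (-57/8, -11/4)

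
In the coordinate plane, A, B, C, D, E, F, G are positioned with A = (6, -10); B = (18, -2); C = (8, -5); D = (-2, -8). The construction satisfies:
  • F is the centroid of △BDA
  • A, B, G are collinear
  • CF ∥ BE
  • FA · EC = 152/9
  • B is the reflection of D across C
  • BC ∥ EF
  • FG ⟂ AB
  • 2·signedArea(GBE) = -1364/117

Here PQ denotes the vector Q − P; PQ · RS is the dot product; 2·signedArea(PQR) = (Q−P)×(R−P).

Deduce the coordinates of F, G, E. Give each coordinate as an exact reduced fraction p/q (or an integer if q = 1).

E = (52/3, -11/3)
F = (22/3, -20/3)
G = (110/13, -326/39)

1. F_x = 22/3  [F is the centroid of △BDA]
2. F_y = -20/3  [F is the centroid of △BDA]
   → F = (22/3, -20/3)
3. G_x = 110/13  [A, B, G are collinear ∩ FG ⟂ AB]
4. G_y = -326/39  [A, B, G are collinear ∩ FG ⟂ AB]
   → G = (110/13, -326/39)
5. E_x = 52/3  [BC ∥ EF ∩ CF ∥ BE]
6. E_y = -11/3  [BC ∥ EF ∩ CF ∥ BE]
   → E = (52/3, -11/3)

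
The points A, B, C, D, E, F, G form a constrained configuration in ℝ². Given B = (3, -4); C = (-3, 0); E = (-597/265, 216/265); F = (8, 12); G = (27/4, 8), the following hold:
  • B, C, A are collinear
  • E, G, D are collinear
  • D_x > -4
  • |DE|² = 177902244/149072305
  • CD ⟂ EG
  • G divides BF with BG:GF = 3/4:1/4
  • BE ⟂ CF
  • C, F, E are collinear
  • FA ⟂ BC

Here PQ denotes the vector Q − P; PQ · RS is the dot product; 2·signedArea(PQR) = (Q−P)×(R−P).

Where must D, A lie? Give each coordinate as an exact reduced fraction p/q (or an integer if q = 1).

A = (-12/13, -18/13)
D = (-463119123/149072305, 19925784/149072305)

1. D_x = -463119123/149072305  [E, G, D are collinear ∩ CD ⟂ EG]
2. D_y = 19925784/149072305  [E, G, D are collinear ∩ CD ⟂ EG]
   → D = (-463119123/149072305, 19925784/149072305)
3. A_x = -12/13  [B, C, A are collinear ∩ FA ⟂ BC]
4. A_y = -18/13  [B, C, A are collinear ∩ FA ⟂ BC]
   → A = (-12/13, -18/13)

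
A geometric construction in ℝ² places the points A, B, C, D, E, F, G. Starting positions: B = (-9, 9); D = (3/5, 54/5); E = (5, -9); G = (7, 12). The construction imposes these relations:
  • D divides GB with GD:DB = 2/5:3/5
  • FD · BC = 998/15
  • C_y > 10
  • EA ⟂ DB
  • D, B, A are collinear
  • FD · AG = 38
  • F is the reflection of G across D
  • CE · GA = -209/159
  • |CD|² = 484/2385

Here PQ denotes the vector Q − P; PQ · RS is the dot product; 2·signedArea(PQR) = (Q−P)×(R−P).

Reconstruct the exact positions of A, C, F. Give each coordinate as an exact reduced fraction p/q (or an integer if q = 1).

1. A_x = 67/53  [D, B, A are collinear ∩ EA ⟂ DB]
2. A_y = 579/53  [D, B, A are collinear ∩ EA ⟂ DB]
   → A = (67/53, 579/53)
3. C_x = 829/795  [line 304/53·x + 57/53·y + -2812/159 = 0 ∩ |CD|² = 484/2385]
4. C_y = 2884/265  [line 304/53·x + 57/53·y + -2812/159 = 0 ∩ |CD|² = 484/2385]
   → C = (829/795, 2884/265)
5. F_x = -29/5  [F is the reflection of G across D]
6. F_y = 48/5  [F is the reflection of G across D]
   → F = (-29/5, 48/5)

A = (67/53, 579/53)
C = (829/795, 2884/265)
F = (-29/5, 48/5)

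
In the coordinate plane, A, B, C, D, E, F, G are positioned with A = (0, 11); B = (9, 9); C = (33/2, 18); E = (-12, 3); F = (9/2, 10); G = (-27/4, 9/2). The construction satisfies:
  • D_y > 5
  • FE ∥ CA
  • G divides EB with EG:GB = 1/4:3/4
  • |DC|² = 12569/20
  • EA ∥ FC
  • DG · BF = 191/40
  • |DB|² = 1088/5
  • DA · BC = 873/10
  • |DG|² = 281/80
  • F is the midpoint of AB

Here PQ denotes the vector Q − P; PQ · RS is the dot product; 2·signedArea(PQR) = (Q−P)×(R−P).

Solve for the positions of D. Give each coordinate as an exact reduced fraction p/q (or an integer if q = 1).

1. D_x = -27/5  [DA · BC = 873/10 ∩ DG · BF = 191/40]
2. D_y = 29/5  [DA · BC = 873/10 ∩ DG · BF = 191/40]
   → D = (-27/5, 29/5)

D = (-27/5, 29/5)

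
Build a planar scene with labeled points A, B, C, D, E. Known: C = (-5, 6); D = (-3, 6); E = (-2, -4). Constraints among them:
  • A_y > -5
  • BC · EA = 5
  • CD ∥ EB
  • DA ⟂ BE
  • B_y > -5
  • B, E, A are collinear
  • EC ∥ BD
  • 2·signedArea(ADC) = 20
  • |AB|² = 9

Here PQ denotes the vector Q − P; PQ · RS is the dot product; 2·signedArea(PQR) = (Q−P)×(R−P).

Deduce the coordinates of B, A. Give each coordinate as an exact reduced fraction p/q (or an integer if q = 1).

1. B_x = 0  [EC ∥ BD ∩ CD ∥ EB]
2. B_y = -4  [EC ∥ BD ∩ CD ∥ EB]
   → B = (0, -4)
3. A_x = -3  [B, E, A are collinear ∩ DA ⟂ BE]
4. A_y = -4  [B, E, A are collinear ∩ DA ⟂ BE]
   → A = (-3, -4)

A = (-3, -4)
B = (0, -4)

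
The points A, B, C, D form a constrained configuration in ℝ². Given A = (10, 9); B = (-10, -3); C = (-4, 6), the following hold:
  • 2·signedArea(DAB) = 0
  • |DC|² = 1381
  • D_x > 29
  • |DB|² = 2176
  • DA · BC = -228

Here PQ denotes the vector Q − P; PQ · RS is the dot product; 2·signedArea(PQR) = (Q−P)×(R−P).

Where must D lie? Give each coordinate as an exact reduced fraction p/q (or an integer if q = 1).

1. D_x = 30  [2·signedArea(DAB) = 0 ∩ DA · BC = -228]
2. D_y = 21  [2·signedArea(DAB) = 0 ∩ DA · BC = -228]
   → D = (30, 21)

D = (30, 21)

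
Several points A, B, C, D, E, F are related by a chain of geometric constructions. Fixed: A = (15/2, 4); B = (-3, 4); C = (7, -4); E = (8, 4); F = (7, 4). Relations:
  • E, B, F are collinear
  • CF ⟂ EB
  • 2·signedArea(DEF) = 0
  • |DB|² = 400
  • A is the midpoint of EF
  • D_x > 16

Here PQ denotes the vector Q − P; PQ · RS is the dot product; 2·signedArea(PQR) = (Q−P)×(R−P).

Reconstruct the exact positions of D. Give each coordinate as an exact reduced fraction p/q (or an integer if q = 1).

1. D_y = 4  [2·signedArea(DEF) = 0]
2. D_x = 17  [|DB|² = 400]
   → D = (17, 4)

D = (17, 4)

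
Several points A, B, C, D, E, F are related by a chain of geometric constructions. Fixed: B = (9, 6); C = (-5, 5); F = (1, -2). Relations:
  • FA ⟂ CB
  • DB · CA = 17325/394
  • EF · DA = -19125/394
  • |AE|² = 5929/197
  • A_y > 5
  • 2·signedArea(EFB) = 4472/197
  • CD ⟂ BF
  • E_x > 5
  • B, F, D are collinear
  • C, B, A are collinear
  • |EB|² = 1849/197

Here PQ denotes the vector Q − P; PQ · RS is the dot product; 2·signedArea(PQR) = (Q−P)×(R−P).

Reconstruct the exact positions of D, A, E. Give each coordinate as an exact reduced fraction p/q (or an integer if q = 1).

1. D_x = 3/2  [B, F, D are collinear ∩ CD ⟂ BF]
2. D_y = -3/2  [B, F, D are collinear ∩ CD ⟂ BF]
   → D = (3/2, -3/2)
3. A_x = 93/197  [C, B, A are collinear ∩ FA ⟂ CB]
4. A_y = 1062/197  [C, B, A are collinear ∩ FA ⟂ CB]
   → A = (93/197, 1062/197)
5. E_x = 1171/197  [2·signedArea(EFB) = 4472/197 ∩ EF · DA = -19125/394]
6. E_y = 1139/197  [2·signedArea(EFB) = 4472/197 ∩ EF · DA = -19125/394]
   → E = (1171/197, 1139/197)

A = (93/197, 1062/197)
D = (3/2, -3/2)
E = (1171/197, 1139/197)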